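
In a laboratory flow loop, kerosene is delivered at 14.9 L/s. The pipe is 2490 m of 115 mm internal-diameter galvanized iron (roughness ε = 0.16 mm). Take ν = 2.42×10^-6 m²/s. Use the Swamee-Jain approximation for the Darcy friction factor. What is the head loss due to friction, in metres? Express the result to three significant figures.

V = 4Q/(πD²) = 4·0.0149/(π·0.115²) = 1.435 m/s
Re = VD/ν = 1.435·0.115/2.42×10^-6 = 6.82×10^4 → turbulent
ε/D = 0.16/115 = 0.00139
Swamee-Jain: f = 0.02443
h_f = f(L/D)V²/(2g) = 0.02443·(2490/0.115)·1.435²/(2·9.81) = 55.47 m

h_f ≈ 55.5 m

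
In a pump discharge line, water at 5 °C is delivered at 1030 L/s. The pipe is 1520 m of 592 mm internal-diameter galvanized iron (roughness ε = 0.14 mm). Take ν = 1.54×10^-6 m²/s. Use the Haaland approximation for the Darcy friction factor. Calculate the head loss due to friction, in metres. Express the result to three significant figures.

h_f ≈ 27.1 m

V = 4Q/(πD²) = 4·1.03/(π·0.592²) = 3.742 m/s
Re = VD/ν = 3.742·0.592/1.54×10^-6 = 1.44×10^6 → turbulent
ε/D = 0.14/592 = 2.36×10^-4
Haaland: f = 0.01478
h_f = f(L/D)V²/(2g) = 0.01478·(1520/0.592)·3.742²/(2·9.81) = 27.08 m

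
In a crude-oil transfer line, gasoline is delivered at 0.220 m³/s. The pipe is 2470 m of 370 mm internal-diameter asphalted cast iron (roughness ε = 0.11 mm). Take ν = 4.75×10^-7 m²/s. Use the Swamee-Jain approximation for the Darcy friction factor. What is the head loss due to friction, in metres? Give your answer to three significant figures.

V = 4Q/(πD²) = 4·0.220/(π·0.370²) = 2.046 m/s
Re = VD/ν = 2.046·0.370/4.75×10^-7 = 1.59×10^6 → turbulent
ε/D = 0.11/370 = 2.97×10^-4
Swamee-Jain: f = 0.01547
h_f = f(L/D)V²/(2g) = 0.01547·(2470/0.370)·2.046²/(2·9.81) = 22.03 m

h_f ≈ 22.0 m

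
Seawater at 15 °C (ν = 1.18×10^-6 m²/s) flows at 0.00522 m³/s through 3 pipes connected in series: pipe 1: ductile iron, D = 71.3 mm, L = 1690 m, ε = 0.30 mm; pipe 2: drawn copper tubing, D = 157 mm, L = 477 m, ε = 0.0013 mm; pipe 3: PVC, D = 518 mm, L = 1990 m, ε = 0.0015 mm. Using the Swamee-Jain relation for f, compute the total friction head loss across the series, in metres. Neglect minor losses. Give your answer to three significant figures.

Pipe 1: V = 1.307 m/s, Re = 7.90×10^4, ε/D = 0.00421, f = 0.03044, h_1 = f(L/D)V²/2g = 62.85 m
Pipe 2: V = 0.2696 m/s, Re = 3.59×10^4, ε/D = 8.28×10^-6, f = 0.02243, h_2 = f(L/D)V²/2g = 0.2526 m
Pipe 3: V = 0.02477 m/s, Re = 1.09×10^4, ε/D = 2.90×10^-6, f = 0.03028, h_3 = f(L/D)V²/2g = 0.003637 m
Series → Q common, losses add: H = Σh = 63.11 m

H ≈ 63.1 m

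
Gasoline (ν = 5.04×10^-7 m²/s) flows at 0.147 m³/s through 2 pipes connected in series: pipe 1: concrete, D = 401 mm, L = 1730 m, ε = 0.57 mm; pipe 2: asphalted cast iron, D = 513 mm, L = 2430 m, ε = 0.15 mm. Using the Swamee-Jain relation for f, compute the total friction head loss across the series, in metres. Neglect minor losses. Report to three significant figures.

H ≈ 8.43 m

Pipe 1: V = 1.164 m/s, Re = 9.26×10^5, ε/D = 0.00142, f = 0.02177, h_1 = f(L/D)V²/2g = 6.486 m
Pipe 2: V = 0.7112 m/s, Re = 7.24×10^5, ε/D = 2.92×10^-4, f = 0.01594, h_2 = f(L/D)V²/2g = 1.947 m
Series → Q common, losses add: H = Σh = 8.432 m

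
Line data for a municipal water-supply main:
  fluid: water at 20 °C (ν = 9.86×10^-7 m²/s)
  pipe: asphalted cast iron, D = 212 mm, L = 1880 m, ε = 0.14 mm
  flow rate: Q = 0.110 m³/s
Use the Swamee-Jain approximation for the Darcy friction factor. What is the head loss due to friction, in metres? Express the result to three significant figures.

h_f ≈ 81.2 m

V = 4Q/(πD²) = 4·0.110/(π·0.212²) = 3.116 m/s
Re = VD/ν = 3.116·0.212/9.86×10^-7 = 6.70×10^5 → turbulent
ε/D = 0.14/212 = 6.60×10^-4
Swamee-Jain: f = 0.01851
h_f = f(L/D)V²/(2g) = 0.01851·(1880/0.212)·3.116²/(2·9.81) = 81.24 m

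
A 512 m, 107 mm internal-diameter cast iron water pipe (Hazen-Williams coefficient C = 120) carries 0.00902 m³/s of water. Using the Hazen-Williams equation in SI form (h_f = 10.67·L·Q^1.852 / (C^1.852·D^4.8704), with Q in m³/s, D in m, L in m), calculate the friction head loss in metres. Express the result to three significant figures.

h_f = 10.67·512·0.00902^1.852 / (120^1.852·0.107^4.8704) = 6.716 m

h_f ≈ 6.72 m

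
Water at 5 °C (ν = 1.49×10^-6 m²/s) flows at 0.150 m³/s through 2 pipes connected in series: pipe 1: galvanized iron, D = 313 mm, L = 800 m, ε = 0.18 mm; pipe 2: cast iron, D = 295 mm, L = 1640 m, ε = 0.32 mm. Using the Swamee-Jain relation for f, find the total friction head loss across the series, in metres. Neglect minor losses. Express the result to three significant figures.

H ≈ 37.5 m

Pipe 1: V = 1.949 m/s, Re = 4.10×10^5, ε/D = 5.75×10^-4, f = 0.01841, h_1 = f(L/D)V²/2g = 9.114 m
Pipe 2: V = 2.195 m/s, Re = 4.35×10^5, ε/D = 0.00108, f = 0.02080, h_2 = f(L/D)V²/2g = 28.39 m
Series → Q common, losses add: H = Σh = 37.51 m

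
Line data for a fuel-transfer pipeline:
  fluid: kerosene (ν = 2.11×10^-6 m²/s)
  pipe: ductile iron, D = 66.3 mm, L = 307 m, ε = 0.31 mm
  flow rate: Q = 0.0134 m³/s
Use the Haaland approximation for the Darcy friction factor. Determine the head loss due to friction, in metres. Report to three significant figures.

h_f ≈ 109 m

V = 4Q/(πD²) = 4·0.0134/(π·0.0663²) = 3.881 m/s
Re = VD/ν = 3.881·0.0663/2.11×10^-6 = 1.22×10^5 → turbulent
ε/D = 0.31/66.3 = 0.00468
Haaland: f = 0.03055
h_f = f(L/D)V²/(2g) = 0.03055·(307/0.0663)·3.881²/(2·9.81) = 108.6 m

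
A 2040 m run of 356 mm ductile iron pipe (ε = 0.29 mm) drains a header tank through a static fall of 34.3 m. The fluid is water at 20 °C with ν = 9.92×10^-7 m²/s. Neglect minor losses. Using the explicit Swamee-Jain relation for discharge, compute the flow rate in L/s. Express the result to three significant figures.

Swamee-Jain (Type II): Q = -0.965·√(gD⁵h_f/L)·ln[ε/(3.7D) + √(3.17ν²L/(gD³h_f))]
√(gD⁵h_f/L) = √(9.81·0.356⁵·34.3/2040) = 0.03071
ε/(3.7D) = 2.20×10^-4; √(3.17ν²L/(gD³h_f)) = 2.05×10^-5
Q = -0.965·0.03071·ln(2.406×10^-4) = 0.2469 m³/s
Check: V = 2.48 m/s, Re = 8.90×10^5, f = 0.01918, h_f = 34.5 m ≈ 34.3 m ✓

Q ≈ 247 L/s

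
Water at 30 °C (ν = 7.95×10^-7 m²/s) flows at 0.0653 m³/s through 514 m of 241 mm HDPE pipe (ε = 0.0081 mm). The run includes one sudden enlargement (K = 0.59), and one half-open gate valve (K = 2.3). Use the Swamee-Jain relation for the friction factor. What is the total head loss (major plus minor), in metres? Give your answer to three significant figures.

H_L ≈ 3.40 m

V = 4Q/(πD²) = 1.431 m/s; V²/2g = 0.1044 m
Re = 4.34×10^5, ε/D = 3.36×10^-5 → f = 0.01391 (Swamee-Jain)
Major: h_f = f(L/D)·V²/2g = 0.01391·2133·0.1044 = 3.097 m
Minor: ΣK = 2.89; h_m = ΣK·V²/2g = 0.3018 m
Total H_L = 3.097 + 0.3018 = 3.399 m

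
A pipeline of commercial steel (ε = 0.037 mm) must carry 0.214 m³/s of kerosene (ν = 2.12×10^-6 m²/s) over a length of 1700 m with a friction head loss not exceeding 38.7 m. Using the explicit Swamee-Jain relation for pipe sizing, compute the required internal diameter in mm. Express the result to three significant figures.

D ≈ 305 mm

Swamee-Jain (Type III): D = 0.66·[ε^1.25·(LQ²/(gh_f))^4.75 + ν·Q^9.4·(L/(gh_f))^5.2]^0.04
LQ²/(gh_f) = 0.2051; L/(gh_f) = 4.478
Term 1 = ε^1.25·(…)^4.75 = 1.56×10^-9; Term 2 = ν·Q^9.4·(…)^5.2 = 2.62×10^-9
D = 0.66·(1.56×10^-9 + 2.62×10^-9)^0.04 = 0.3050 m = 305 mm
Check: V = 2.93 m/s, Re = 4.21×10^5, f = 0.01499, h_f = 36.5 m ≈ 38.7 m ✓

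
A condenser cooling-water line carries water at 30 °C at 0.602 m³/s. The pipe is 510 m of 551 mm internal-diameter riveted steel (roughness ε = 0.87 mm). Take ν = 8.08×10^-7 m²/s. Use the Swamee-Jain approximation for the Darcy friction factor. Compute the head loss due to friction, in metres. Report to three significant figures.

V = 4Q/(πD²) = 4·0.602/(π·0.551²) = 2.525 m/s
Re = VD/ν = 2.525·0.551/8.08×10^-7 = 1.72×10^6 → turbulent
ε/D = 0.87/551 = 0.00158
Swamee-Jain: f = 0.02220
h_f = f(L/D)V²/(2g) = 0.02220·(510/0.551)·2.525²/(2·9.81) = 6.675 m

h_f ≈ 6.68 m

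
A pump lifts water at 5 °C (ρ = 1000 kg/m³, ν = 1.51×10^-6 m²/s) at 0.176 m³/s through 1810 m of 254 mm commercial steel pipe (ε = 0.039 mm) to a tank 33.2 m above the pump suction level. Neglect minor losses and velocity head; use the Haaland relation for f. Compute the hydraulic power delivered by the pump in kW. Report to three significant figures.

V = 4Q/(πD²) = 3.473 m/s; Re = 5.84×10^5; ε/D = 1.54×10^-4; f = 0.01463
h_f = f(L/D)V²/2g = 64.09 m
Total head H = z + h_f = 33.2 + 64.09 = 97.29 m
P_hyd = ρgQH = 1000·9.81·0.176·97.29 = 168.0 kW

P_hyd ≈ 168 kW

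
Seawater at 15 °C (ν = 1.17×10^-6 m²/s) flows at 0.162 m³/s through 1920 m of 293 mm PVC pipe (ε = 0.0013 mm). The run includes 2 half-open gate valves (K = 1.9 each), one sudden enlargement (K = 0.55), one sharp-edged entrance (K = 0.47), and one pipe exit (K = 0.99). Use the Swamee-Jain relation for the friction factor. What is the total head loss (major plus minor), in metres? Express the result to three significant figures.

V = 4Q/(πD²) = 2.403 m/s; V²/2g = 0.2942 m
Re = 6.02×10^5, ε/D = 4.44×10^-6 → f = 0.01275 (Swamee-Jain)
Major: h_f = f(L/D)·V²/2g = 0.01275·6553·0.2942 = 24.58 m
Minor: ΣK = 5.81; h_m = ΣK·V²/2g = 1.709 m
Total H_L = 24.58 + 1.709 = 26.29 m

H_L ≈ 26.3 m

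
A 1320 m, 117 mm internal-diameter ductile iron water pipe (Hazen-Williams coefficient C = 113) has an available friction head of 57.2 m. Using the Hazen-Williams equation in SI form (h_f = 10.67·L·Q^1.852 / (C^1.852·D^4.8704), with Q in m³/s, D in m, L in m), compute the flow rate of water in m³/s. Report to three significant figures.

Rearranging: Q = [h_f·C^1.852·D^4.8704 / (10.67·L)]^(1/1.852)
Q = [57.2·113^1.852·0.117^4.8704 / (10.67·1320)]^0.540 = 0.02048 m³/s

Q ≈ 0.0205 m³/s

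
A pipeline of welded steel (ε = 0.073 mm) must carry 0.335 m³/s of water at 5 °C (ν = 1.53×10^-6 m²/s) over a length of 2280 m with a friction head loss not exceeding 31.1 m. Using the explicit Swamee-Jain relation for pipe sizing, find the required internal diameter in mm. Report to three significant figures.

Swamee-Jain (Type III): D = 0.66·[ε^1.25·(LQ²/(gh_f))^4.75 + ν·Q^9.4·(L/(gh_f))^5.2]^0.04
LQ²/(gh_f) = 0.8387; L/(gh_f) = 7.473
Term 1 = ε^1.25·(…)^4.75 = 2.93×10^-6; Term 2 = ν·Q^9.4·(…)^5.2 = 1.83×10^-6
D = 0.66·(2.93×10^-6 + 1.83×10^-6)^0.04 = 0.4042 m = 404 mm
Check: V = 2.61 m/s, Re = 6.90×10^5, f = 0.01492, h_f = 29.2 m ≈ 31.1 m ✓

D ≈ 404 mm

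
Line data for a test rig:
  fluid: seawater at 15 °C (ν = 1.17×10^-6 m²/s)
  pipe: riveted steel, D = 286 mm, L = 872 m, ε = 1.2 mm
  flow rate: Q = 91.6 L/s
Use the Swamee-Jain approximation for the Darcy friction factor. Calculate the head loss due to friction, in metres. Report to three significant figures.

V = 4Q/(πD²) = 4·0.0916/(π·0.286²) = 1.426 m/s
Re = VD/ν = 1.426·0.286/1.17×10^-6 = 3.49×10^5 → turbulent
ε/D = 1.2/286 = 0.00420
Swamee-Jain: f = 0.02925
h_f = f(L/D)V²/(2g) = 0.02925·(872/0.286)·1.426²/(2·9.81) = 9.242 m

h_f ≈ 9.24 m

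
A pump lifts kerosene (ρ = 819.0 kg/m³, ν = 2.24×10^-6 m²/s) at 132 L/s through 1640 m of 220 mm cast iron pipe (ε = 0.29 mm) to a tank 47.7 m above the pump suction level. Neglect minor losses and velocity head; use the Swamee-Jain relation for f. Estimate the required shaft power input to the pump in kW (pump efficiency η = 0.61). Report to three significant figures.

V = 4Q/(πD²) = 3.472 m/s; Re = 3.41×10^5; ε/D = 0.00132; f = 0.02188
h_f = f(L/D)V²/2g = 100.2 m
Total head H = z + h_f = 47.7 + 100.2 = 147.9 m
P_hyd = ρgQH = 819.0·9.81·0.132·147.9 = 156.9 kW
P_shaft = P_hyd/η = 156.9/0.61 = 257.2 kW

P_shaft ≈ 257 kW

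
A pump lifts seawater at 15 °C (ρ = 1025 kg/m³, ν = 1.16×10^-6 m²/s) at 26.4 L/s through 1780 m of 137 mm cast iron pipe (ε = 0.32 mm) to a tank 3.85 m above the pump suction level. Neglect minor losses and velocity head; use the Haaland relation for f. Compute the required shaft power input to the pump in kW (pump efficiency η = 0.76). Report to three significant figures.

P_shaft ≈ 20.0 kW

V = 4Q/(πD²) = 1.791 m/s; Re = 2.12×10^5; ε/D = 0.00234; f = 0.02514
h_f = f(L/D)V²/2g = 53.39 m
Total head H = z + h_f = 3.85 + 53.39 = 57.24 m
P_hyd = ρgQH = 1025·9.81·0.0264·57.24 = 15.20 kW
P_shaft = P_hyd/η = 15.20/0.76 = 19.99 kW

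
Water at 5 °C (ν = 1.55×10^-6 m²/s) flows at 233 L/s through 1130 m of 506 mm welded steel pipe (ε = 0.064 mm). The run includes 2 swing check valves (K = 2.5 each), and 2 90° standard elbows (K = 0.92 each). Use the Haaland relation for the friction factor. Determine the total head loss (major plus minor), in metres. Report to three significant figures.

H_L ≈ 2.76 m

V = 4Q/(πD²) = 1.159 m/s; V²/2g = 0.06843 m
Re = 3.78×10^5, ε/D = 1.26×10^-4 → f = 0.01502 (Haaland)
Major: h_f = f(L/D)·V²/2g = 0.01502·2233·0.06843 = 2.295 m
Minor: ΣK = 6.84; h_m = ΣK·V²/2g = 0.4680 m
Total H_L = 2.295 + 0.4680 = 2.763 m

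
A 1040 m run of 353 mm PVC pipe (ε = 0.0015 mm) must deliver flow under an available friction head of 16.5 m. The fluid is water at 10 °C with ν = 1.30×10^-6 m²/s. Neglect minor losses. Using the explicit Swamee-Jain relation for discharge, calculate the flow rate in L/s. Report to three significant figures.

Q ≈ 294 L/s

Swamee-Jain (Type II): Q = -0.965·√(gD⁵h_f/L)·ln[ε/(3.7D) + √(3.17ν²L/(gD³h_f))]
√(gD⁵h_f/L) = √(9.81·0.353⁵·16.5/1040) = 0.02921
ε/(3.7D) = 1.15×10^-6; √(3.17ν²L/(gD³h_f)) = 2.80×10^-5
Q = -0.965·0.02921·ln(2.912×10^-5) = 0.2944 m³/s
Check: V = 3.01 m/s, Re = 8.17×10^5, f = 0.01211, h_f = 16.4 m ≈ 16.5 m ✓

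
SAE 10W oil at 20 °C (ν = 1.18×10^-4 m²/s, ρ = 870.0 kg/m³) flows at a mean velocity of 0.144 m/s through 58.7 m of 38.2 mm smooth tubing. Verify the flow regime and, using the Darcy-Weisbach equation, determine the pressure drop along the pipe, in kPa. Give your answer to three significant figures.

Δp ≈ 19.0 kPa

Re = VD/ν = 0.144·0.03820/1.18×10^-4 = 46.6 → laminar (Re < 2300)
f = 64/Re = 1.373
h_f = f(L/D)V²/(2g) = 1.373·(58.7/0.03820)·0.144²/(2·9.81) = 2.230 m
Δp = ρg·h_f = 870.0·9.81·2.230 = 19.03 kPa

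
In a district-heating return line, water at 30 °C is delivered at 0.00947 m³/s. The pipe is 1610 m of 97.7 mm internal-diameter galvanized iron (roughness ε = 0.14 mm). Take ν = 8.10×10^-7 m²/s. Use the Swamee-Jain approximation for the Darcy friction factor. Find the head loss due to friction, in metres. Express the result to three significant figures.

h_f ≈ 30.9 m

V = 4Q/(πD²) = 4·0.00947/(π·0.0977²) = 1.263 m/s
Re = VD/ν = 1.263·0.0977/8.10×10^-7 = 1.52×10^5 → turbulent
ε/D = 0.14/97.7 = 0.00143
Swamee-Jain: f = 0.02308
h_f = f(L/D)V²/(2g) = 0.02308·(1610/0.0977)·1.263²/(2·9.81) = 30.93 m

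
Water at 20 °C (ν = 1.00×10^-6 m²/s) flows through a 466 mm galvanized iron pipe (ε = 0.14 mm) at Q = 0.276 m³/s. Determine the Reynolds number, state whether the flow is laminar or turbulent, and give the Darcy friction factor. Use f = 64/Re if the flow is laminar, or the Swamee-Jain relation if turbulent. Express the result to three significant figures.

Re ≈ 7.54×10^5; turbulent; f ≈ 0.0160

V = 4Q/(πD²) = 1.618 m/s
Re = VD/ν = 1.618·0.466/1.00×10^-6 = 7.54×10^5
Re > 4000 → turbulent; ε/D = 3.00×10^-4
Swamee-Jain: f = 0.01597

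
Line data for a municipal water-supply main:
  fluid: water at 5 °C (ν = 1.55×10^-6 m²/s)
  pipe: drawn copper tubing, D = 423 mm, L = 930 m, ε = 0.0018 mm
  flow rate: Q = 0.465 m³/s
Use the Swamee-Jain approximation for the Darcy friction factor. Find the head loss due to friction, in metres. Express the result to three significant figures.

h_f ≈ 14.6 m

V = 4Q/(πD²) = 4·0.465/(π·0.423²) = 3.309 m/s
Re = VD/ν = 3.309·0.423/1.55×10^-6 = 9.03×10^5 → turbulent
ε/D = 0.0018/423 = 4.26×10^-6
Swamee-Jain: f = 0.01191
h_f = f(L/D)V²/(2g) = 0.01191·(930/0.423)·3.309²/(2·9.81) = 14.61 m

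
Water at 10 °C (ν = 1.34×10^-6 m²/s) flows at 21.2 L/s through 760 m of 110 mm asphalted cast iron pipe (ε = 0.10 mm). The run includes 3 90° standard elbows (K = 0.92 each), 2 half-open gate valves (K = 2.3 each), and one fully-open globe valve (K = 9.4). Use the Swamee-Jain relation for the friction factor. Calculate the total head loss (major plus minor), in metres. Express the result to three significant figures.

V = 4Q/(πD²) = 2.231 m/s; V²/2g = 0.2536 m
Re = 1.83×10^5, ε/D = 9.09×10^-4 → f = 0.02095 (Swamee-Jain)
Major: h_f = f(L/D)·V²/2g = 0.02095·6909·0.2536 = 36.71 m
Minor: ΣK = 16.8; h_m = ΣK·V²/2g = 4.251 m
Total H_L = 36.71 + 4.251 = 40.96 m

H_L ≈ 41.0 m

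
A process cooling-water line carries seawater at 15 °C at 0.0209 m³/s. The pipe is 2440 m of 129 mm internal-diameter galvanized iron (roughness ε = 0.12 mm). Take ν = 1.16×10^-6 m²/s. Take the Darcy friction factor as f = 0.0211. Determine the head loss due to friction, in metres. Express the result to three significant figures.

h_f ≈ 52.0 m

V = 4Q/(πD²) = 4·0.0209/(π·0.129²) = 1.599 m/s
h_f = f(L/D)V²/(2g) = 0.02110·(2440/0.129)·1.599²/(2·9.81) = 52.02 m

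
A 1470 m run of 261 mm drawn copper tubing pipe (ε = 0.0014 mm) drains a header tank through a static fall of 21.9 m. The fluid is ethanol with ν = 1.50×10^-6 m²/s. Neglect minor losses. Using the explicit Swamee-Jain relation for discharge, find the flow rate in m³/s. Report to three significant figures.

Swamee-Jain (Type II): Q = -0.965·√(gD⁵h_f/L)·ln[ε/(3.7D) + √(3.17ν²L/(gD³h_f))]
√(gD⁵h_f/L) = √(9.81·0.261⁵·21.9/1470) = 0.01330
ε/(3.7D) = 1.45×10^-6; √(3.17ν²L/(gD³h_f)) = 5.24×10^-5
Q = -0.965·0.01330·ln(5.384×10^-5) = 0.1262 m³/s
Check: V = 2.36 m/s, Re = 4.10×10^5, f = 0.01364, h_f = 21.8 m ≈ 21.9 m ✓

Q ≈ 0.126 m³/s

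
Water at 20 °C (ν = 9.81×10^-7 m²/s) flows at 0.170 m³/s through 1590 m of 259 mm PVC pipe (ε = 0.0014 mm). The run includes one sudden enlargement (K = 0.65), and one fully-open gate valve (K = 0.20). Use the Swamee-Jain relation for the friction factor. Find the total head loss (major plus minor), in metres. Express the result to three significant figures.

V = 4Q/(πD²) = 3.227 m/s; V²/2g = 0.5307 m
Re = 8.52×10^5, ε/D = 5.41×10^-6 → f = 0.01205 (Swamee-Jain)
Major: h_f = f(L/D)·V²/2g = 0.01205·6139·0.5307 = 39.25 m
Minor: ΣK = 0.850; h_m = ΣK·V²/2g = 0.4511 m
Total H_L = 39.25 + 0.4511 = 39.70 m

H_L ≈ 39.7 m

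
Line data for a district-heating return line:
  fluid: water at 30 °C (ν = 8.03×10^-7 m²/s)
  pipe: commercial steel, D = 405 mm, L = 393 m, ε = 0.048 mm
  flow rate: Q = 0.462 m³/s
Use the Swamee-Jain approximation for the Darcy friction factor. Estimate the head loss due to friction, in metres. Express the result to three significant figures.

h_f ≈ 8.43 m

V = 4Q/(πD²) = 4·0.462/(π·0.405²) = 3.586 m/s
Re = VD/ν = 3.586·0.405/8.03×10^-7 = 1.81×10^6 → turbulent
ε/D = 0.048/405 = 1.19×10^-4
Swamee-Jain: f = 0.01326
h_f = f(L/D)V²/(2g) = 0.01326·(393/0.405)·3.586²/(2·9.81) = 8.433 m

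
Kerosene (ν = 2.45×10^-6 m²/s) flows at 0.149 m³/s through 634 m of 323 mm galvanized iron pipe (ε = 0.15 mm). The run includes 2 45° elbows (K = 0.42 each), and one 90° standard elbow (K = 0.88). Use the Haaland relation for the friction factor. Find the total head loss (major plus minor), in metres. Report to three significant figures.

V = 4Q/(πD²) = 1.818 m/s; V²/2g = 0.1685 m
Re = 2.40×10^5, ε/D = 4.64×10^-4 → f = 0.01817 (Haaland)
Major: h_f = f(L/D)·V²/2g = 0.01817·1963·0.1685 = 6.009 m
Minor: ΣK = 1.72; h_m = ΣK·V²/2g = 0.2899 m
Total H_L = 6.009 + 0.2899 = 6.299 m

H_L ≈ 6.30 m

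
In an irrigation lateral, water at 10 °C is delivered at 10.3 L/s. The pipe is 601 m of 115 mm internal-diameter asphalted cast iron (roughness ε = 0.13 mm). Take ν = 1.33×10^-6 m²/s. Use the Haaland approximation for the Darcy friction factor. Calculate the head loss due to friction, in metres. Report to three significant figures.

V = 4Q/(πD²) = 4·0.0103/(π·0.115²) = 0.9916 m/s
Re = VD/ν = 0.9916·0.115/1.33×10^-6 = 8.57×10^4 → turbulent
ε/D = 0.13/115 = 0.00113
Haaland: f = 0.02271
h_f = f(L/D)V²/(2g) = 0.02271·(601/0.115)·0.9916²/(2·9.81) = 5.949 m

h_f ≈ 5.95 m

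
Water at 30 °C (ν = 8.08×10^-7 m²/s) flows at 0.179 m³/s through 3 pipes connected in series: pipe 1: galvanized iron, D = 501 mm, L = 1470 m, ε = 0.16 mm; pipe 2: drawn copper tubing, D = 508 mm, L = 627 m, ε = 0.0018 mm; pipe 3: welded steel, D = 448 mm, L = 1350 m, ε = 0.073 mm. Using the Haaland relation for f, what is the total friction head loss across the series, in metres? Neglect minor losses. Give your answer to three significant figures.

H ≈ 5.53 m

Pipe 1: V = 0.9080 m/s, Re = 5.63×10^5, ε/D = 3.19×10^-4, f = 0.01619, h_1 = f(L/D)V²/2g = 1.997 m
Pipe 2: V = 0.8832 m/s, Re = 5.55×10^5, ε/D = 3.54×10^-6, f = 0.01286, h_2 = f(L/D)V²/2g = 0.6311 m
Pipe 3: V = 1.136 m/s, Re = 6.30×10^5, ε/D = 1.63×10^-4, f = 0.01464, h_3 = f(L/D)V²/2g = 2.898 m
Series → Q common, losses add: H = Σh = 5.526 m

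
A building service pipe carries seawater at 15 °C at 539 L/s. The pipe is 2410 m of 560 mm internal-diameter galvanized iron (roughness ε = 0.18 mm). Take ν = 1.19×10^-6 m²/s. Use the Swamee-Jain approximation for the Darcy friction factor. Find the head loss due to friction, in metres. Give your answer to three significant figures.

V = 4Q/(πD²) = 4·0.539/(π·0.560²) = 2.188 m/s
Re = VD/ν = 2.188·0.560/1.19×10^-6 = 1.03×10^6 → turbulent
ε/D = 0.18/560 = 3.21×10^-4
Swamee-Jain: f = 0.01593
h_f = f(L/D)V²/(2g) = 0.01593·(2410/0.560)·2.188²/(2·9.81) = 16.73 m

h_f ≈ 16.7 m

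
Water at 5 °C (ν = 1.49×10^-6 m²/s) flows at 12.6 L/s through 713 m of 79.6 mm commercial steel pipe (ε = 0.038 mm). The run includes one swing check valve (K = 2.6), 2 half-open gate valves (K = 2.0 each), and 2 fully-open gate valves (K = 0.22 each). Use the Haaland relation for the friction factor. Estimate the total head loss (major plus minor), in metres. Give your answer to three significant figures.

H_L ≈ 58.7 m

V = 4Q/(πD²) = 2.532 m/s; V²/2g = 0.3267 m
Re = 1.35×10^5, ε/D = 4.77×10^-4 → f = 0.01926 (Haaland)
Major: h_f = f(L/D)·V²/2g = 0.01926·8957·0.3267 = 56.36 m
Minor: ΣK = 7.04; h_m = ΣK·V²/2g = 2.300 m
Total H_L = 56.36 + 2.300 = 58.66 m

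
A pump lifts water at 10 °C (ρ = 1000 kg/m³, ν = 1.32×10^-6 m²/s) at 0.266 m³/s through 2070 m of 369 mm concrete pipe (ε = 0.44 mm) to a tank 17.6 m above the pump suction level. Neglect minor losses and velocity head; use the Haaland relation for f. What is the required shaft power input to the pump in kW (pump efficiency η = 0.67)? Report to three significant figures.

P_shaft ≈ 212 kW

V = 4Q/(πD²) = 2.487 m/s; Re = 6.95×10^5; ε/D = 0.00119; f = 0.02088
h_f = f(L/D)V²/2g = 36.94 m
Total head H = z + h_f = 17.6 + 36.94 = 54.54 m
P_hyd = ρgQH = 1000·9.81·0.266·54.54 = 142.3 kW
P_shaft = P_hyd/η = 142.3/0.67 = 212.4 kW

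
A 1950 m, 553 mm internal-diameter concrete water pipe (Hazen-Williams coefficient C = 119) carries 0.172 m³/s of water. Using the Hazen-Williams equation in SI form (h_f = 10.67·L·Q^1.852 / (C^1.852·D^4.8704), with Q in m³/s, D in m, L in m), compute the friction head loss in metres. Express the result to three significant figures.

h_f = 10.67·1950·0.172^1.852 / (119^1.852·0.553^4.8704) = 2.049 m

h_f ≈ 2.05 m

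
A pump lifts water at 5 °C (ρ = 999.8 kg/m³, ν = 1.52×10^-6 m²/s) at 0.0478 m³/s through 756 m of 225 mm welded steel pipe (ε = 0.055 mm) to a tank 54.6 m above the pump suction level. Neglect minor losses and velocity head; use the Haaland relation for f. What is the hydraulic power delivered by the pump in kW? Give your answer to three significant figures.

V = 4Q/(πD²) = 1.202 m/s; Re = 1.78×10^5; ε/D = 2.44×10^-4; f = 0.01742
h_f = f(L/D)V²/2g = 4.310 m
Total head H = z + h_f = 54.6 + 4.310 = 58.91 m
P_hyd = ρgQH = 999.8·9.81·0.0478·58.91 = 27.62 kW

P_hyd ≈ 27.6 kW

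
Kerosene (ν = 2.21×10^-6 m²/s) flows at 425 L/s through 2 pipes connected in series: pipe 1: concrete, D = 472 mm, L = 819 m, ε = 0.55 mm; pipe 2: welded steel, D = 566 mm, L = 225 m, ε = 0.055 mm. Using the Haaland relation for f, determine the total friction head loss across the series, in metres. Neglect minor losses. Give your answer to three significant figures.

H ≈ 11.7 m

Pipe 1: V = 2.429 m/s, Re = 5.19×10^5, ε/D = 0.00117, f = 0.02088, h_1 = f(L/D)V²/2g = 10.90 m
Pipe 2: V = 1.689 m/s, Re = 4.33×10^5, ε/D = 9.72×10^-5, f = 0.01448, h_2 = f(L/D)V²/2g = 0.8372 m
Series → Q common, losses add: H = Σh = 11.73 m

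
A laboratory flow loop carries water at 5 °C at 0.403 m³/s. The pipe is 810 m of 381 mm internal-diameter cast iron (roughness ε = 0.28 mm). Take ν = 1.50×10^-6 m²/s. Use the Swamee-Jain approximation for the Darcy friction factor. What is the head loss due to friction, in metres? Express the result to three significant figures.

h_f ≈ 25.4 m

V = 4Q/(πD²) = 4·0.403/(π·0.381²) = 3.535 m/s
Re = VD/ν = 3.535·0.381/1.50×10^-6 = 8.98×10^5 → turbulent
ε/D = 0.28/381 = 7.35×10^-4
Swamee-Jain: f = 0.01876
h_f = f(L/D)V²/(2g) = 0.01876·(810/0.381)·3.535²/(2·9.81) = 25.40 m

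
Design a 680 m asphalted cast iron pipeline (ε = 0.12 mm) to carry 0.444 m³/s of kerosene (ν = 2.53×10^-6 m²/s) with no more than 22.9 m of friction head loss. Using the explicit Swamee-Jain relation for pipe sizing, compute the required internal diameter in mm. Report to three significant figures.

Swamee-Jain (Type III): D = 0.66·[ε^1.25·(LQ²/(gh_f))^4.75 + ν·Q^9.4·(L/(gh_f))^5.2]^0.04
LQ²/(gh_f) = 0.5967; L/(gh_f) = 3.027
Term 1 = ε^1.25·(…)^4.75 = 1.08×10^-6; Term 2 = ν·Q^9.4·(…)^5.2 = 3.89×10^-7
D = 0.66·(1.08×10^-6 + 3.89×10^-7)^0.04 = 0.3857 m = 386 mm
Check: V = 3.80 m/s, Re = 5.79×10^5, f = 0.01631, h_f = 21.2 m ≈ 22.9 m ✓

D ≈ 386 mm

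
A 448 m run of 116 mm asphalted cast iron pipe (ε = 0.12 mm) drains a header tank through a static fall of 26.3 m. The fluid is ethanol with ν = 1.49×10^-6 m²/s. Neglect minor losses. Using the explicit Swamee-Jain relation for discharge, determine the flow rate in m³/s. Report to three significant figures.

Q ≈ 0.0265 m³/s

Swamee-Jain (Type II): Q = -0.965·√(gD⁵h_f/L)·ln[ε/(3.7D) + √(3.17ν²L/(gD³h_f))]
√(gD⁵h_f/L) = √(9.81·0.116⁵·26.3/448) = 0.003478
ε/(3.7D) = 2.80×10^-4; √(3.17ν²L/(gD³h_f)) = 8.85×10^-5
Q = -0.965·0.003478·ln(3.681×10^-4) = 0.02654 m³/s
Check: V = 2.51 m/s, Re = 1.95×10^5, f = 0.02136, h_f = 26.5 m ≈ 26.3 m ✓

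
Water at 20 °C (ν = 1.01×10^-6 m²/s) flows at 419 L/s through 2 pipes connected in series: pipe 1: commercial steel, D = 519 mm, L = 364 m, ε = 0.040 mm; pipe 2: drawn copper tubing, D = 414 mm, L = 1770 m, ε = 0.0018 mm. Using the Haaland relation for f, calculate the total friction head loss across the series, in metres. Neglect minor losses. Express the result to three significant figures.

H ≈ 25.5 m

Pipe 1: V = 1.981 m/s, Re = 1.02×10^6, ε/D = 7.71×10^-5, f = 0.01295, h_1 = f(L/D)V²/2g = 1.816 m
Pipe 2: V = 3.113 m/s, Re = 1.28×10^6, ε/D = 4.35×10^-6, f = 0.01121, h_2 = f(L/D)V²/2g = 23.67 m
Series → Q common, losses add: H = Σh = 25.49 m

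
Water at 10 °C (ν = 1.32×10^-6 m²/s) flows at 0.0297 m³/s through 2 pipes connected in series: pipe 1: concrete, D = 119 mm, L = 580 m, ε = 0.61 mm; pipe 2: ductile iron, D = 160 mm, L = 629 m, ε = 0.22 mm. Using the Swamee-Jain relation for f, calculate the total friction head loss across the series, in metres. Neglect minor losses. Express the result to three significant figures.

Pipe 1: V = 2.670 m/s, Re = 2.41×10^5, ε/D = 0.00513, f = 0.03114, h_1 = f(L/D)V²/2g = 55.17 m
Pipe 2: V = 1.477 m/s, Re = 1.79×10^5, ε/D = 0.00137, f = 0.02269, h_2 = f(L/D)V²/2g = 9.919 m
Series → Q common, losses add: H = Σh = 65.08 m

H ≈ 65.1 m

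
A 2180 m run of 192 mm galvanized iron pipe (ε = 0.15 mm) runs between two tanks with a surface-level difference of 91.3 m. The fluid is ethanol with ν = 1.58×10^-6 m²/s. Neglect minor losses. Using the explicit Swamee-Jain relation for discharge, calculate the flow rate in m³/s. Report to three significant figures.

Swamee-Jain (Type II): Q = -0.965·√(gD⁵h_f/L)·ln[ε/(3.7D) + √(3.17ν²L/(gD³h_f))]
√(gD⁵h_f/L) = √(9.81·0.192⁵·91.3/2180) = 0.01035
ε/(3.7D) = 2.11×10^-4; √(3.17ν²L/(gD³h_f)) = 5.22×10^-5
Q = -0.965·0.01035·ln(2.633×10^-4) = 0.08235 m³/s
Check: V = 2.84 m/s, Re = 3.46×10^5, f = 0.01964, h_f = 92.0 m ≈ 91.3 m ✓

Q ≈ 0.0823 m³/s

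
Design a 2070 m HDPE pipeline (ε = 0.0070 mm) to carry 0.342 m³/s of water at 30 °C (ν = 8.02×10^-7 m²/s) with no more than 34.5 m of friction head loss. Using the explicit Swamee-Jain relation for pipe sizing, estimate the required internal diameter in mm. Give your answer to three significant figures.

Swamee-Jain (Type III): D = 0.66·[ε^1.25·(LQ²/(gh_f))^4.75 + ν·Q^9.4·(L/(gh_f))^5.2]^0.04
LQ²/(gh_f) = 0.7154; L/(gh_f) = 6.116
Term 1 = ε^1.25·(…)^4.75 = 7.34×10^-8; Term 2 = ν·Q^9.4·(…)^5.2 = 4.11×10^-7
D = 0.66·(7.34×10^-8 + 4.11×10^-7)^0.04 = 0.3689 m = 369 mm
Check: V = 3.20 m/s, Re = 1.47×10^6, f = 0.01145, h_f = 33.5 m ≈ 34.5 m ✓

D ≈ 369 mm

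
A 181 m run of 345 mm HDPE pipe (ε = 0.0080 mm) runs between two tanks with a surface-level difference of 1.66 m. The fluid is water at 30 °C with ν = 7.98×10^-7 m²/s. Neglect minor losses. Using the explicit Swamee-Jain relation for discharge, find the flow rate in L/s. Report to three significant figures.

Swamee-Jain (Type II): Q = -0.965·√(gD⁵h_f/L)·ln[ε/(3.7D) + √(3.17ν²L/(gD³h_f))]
√(gD⁵h_f/L) = √(9.81·0.345⁵·1.66/181) = 0.02097
ε/(3.7D) = 6.27×10^-6; √(3.17ν²L/(gD³h_f)) = 2.34×10^-5
Q = -0.965·0.02097·ln(2.964×10^-5) = 0.2110 m³/s
Check: V = 2.26 m/s, Re = 9.76×10^5, f = 0.01219, h_f = 1.66 m ≈ 1.66 m ✓

Q ≈ 211 L/s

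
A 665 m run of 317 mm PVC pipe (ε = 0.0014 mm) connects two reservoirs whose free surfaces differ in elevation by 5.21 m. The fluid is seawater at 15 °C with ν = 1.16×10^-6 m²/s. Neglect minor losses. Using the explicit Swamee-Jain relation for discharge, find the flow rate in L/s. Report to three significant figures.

Swamee-Jain (Type II): Q = -0.965·√(gD⁵h_f/L)·ln[ε/(3.7D) + √(3.17ν²L/(gD³h_f))]
√(gD⁵h_f/L) = √(9.81·0.317⁵·5.21/665) = 0.01569
ε/(3.7D) = 1.19×10^-6; √(3.17ν²L/(gD³h_f)) = 4.17×10^-5
Q = -0.965·0.01569·ln(4.293×10^-5) = 0.1522 m³/s
Check: V = 1.93 m/s, Re = 5.27×10^5, f = 0.01304, h_f = 5.19 m ≈ 5.21 m ✓

Q ≈ 152 L/s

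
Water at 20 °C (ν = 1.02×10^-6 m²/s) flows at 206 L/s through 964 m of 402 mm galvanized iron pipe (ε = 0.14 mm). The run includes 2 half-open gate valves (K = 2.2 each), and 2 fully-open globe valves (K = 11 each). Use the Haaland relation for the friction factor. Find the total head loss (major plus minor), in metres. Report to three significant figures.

H_L ≈ 8.80 m

V = 4Q/(πD²) = 1.623 m/s; V²/2g = 0.1343 m
Re = 6.40×10^5, ε/D = 3.48×10^-4 → f = 0.01632 (Haaland)
Major: h_f = f(L/D)·V²/2g = 0.01632·2398·0.1343 = 5.253 m
Minor: ΣK = 26.4; h_m = ΣK·V²/2g = 3.545 m
Total H_L = 5.253 + 3.545 = 8.797 m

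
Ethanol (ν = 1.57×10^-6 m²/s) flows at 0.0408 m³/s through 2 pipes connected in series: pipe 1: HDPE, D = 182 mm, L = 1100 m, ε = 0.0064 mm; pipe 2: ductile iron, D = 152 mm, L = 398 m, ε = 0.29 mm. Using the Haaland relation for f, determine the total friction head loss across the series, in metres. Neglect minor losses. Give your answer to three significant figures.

Pipe 1: V = 1.568 m/s, Re = 1.82×10^5, ε/D = 3.52×10^-5, f = 0.01601, h_1 = f(L/D)V²/2g = 12.13 m
Pipe 2: V = 2.248 m/s, Re = 2.18×10^5, ε/D = 0.00191, f = 0.02392, h_2 = f(L/D)V²/2g = 16.14 m
Series → Q common, losses add: H = Σh = 28.27 m

H ≈ 28.3 m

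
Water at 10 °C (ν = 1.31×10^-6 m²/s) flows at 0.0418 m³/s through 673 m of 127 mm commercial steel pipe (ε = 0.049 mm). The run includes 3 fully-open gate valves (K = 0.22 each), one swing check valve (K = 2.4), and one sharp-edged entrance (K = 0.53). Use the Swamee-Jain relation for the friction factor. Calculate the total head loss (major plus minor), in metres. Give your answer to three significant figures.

V = 4Q/(πD²) = 3.300 m/s; V²/2g = 0.5550 m
Re = 3.20×10^5, ε/D = 3.86×10^-4 → f = 0.01755 (Swamee-Jain)
Major: h_f = f(L/D)·V²/2g = 0.01755·5299·0.5550 = 51.60 m
Minor: ΣK = 3.59; h_m = ΣK·V²/2g = 1.992 m
Total H_L = 51.60 + 1.992 = 53.59 m

H_L ≈ 53.6 m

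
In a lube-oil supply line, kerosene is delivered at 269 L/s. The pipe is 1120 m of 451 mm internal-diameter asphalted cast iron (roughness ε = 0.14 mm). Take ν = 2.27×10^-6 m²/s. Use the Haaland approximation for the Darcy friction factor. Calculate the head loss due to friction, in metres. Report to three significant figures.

V = 4Q/(πD²) = 4·0.269/(π·0.451²) = 1.684 m/s
Re = VD/ν = 1.684·0.451/2.27×10^-6 = 3.35×10^5 → turbulent
ε/D = 0.14/451 = 3.10×10^-4
Haaland: f = 0.01672
h_f = f(L/D)V²/(2g) = 0.01672·(1120/0.451)·1.684²/(2·9.81) = 6.000 m

h_f ≈ 6.00 m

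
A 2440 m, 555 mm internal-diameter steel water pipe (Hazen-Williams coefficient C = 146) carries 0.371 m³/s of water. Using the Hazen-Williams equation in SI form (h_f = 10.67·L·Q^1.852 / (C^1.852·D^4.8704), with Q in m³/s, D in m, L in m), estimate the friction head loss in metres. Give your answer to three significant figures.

h_f = 10.67·2440·0.371^1.852 / (146^1.852·0.555^4.8704) = 7.162 m

h_f ≈ 7.16 m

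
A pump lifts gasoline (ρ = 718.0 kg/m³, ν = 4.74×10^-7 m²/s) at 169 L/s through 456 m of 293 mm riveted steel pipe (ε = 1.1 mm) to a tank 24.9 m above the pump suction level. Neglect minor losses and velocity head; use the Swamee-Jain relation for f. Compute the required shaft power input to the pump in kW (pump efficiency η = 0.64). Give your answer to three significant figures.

V = 4Q/(πD²) = 2.506 m/s; Re = 1.55×10^6; ε/D = 0.00375; f = 0.02802
h_f = f(L/D)V²/2g = 13.96 m
Total head H = z + h_f = 24.9 + 13.96 = 38.86 m
P_hyd = ρgQH = 718.0·9.81·0.169·38.86 = 46.26 kW
P_shaft = P_hyd/η = 46.26/0.64 = 72.28 kW

P_shaft ≈ 72.3 kW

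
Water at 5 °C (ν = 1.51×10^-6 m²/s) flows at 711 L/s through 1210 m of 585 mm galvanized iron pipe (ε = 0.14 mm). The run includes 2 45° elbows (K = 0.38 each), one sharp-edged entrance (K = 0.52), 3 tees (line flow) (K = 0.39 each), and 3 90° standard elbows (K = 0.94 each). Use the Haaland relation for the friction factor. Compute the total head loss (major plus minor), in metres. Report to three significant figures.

H_L ≈ 12.9 m

V = 4Q/(πD²) = 2.645 m/s; V²/2g = 0.3566 m
Re = 1.02×10^6, ε/D = 2.39×10^-4 → f = 0.01500 (Haaland)
Major: h_f = f(L/D)·V²/2g = 0.01500·2068·0.3566 = 11.07 m
Minor: ΣK = 5.27; h_m = ΣK·V²/2g = 1.880 m
Total H_L = 11.07 + 1.880 = 12.95 m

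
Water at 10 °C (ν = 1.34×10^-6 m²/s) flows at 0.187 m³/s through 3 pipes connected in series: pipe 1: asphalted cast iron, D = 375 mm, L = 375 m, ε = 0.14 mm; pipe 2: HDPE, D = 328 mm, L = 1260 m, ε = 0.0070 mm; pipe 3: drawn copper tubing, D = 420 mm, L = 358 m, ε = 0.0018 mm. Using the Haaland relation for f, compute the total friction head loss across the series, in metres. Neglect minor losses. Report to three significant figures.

H ≈ 16.1 m

Pipe 1: V = 1.693 m/s, Re = 4.74×10^5, ε/D = 3.73×10^-4, f = 0.01677, h_1 = f(L/D)V²/2g = 2.450 m
Pipe 2: V = 2.213 m/s, Re = 5.42×10^5, ε/D = 2.13×10^-5, f = 0.01314, h_2 = f(L/D)V²/2g = 12.61 m
Pipe 3: V = 1.350 m/s, Re = 4.23×10^5, ε/D = 4.29×10^-6, f = 0.01350, h_3 = f(L/D)V²/2g = 1.069 m
Series → Q common, losses add: H = Σh = 16.12 m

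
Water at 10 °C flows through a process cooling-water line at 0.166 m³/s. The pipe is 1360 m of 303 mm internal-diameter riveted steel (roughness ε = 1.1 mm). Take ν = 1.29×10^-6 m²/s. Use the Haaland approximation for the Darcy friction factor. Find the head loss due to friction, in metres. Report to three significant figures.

h_f ≈ 33.8 m

V = 4Q/(πD²) = 4·0.166/(π·0.303²) = 2.302 m/s
Re = VD/ν = 2.302·0.303/1.29×10^-6 = 5.41×10^5 → turbulent
ε/D = 1.1/303 = 0.00363
Haaland: f = 0.02788
h_f = f(L/D)V²/(2g) = 0.02788·(1360/0.303)·2.302²/(2·9.81) = 33.80 m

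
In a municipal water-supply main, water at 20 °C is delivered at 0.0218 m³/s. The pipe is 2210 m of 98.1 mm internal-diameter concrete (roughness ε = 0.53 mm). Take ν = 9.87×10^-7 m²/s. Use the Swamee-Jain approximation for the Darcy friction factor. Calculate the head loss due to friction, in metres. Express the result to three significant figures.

h_f ≈ 301 m

V = 4Q/(πD²) = 4·0.0218/(π·0.0981²) = 2.884 m/s
Re = VD/ν = 2.884·0.0981/9.87×10^-7 = 2.87×10^5 → turbulent
ε/D = 0.53/98.1 = 0.00540
Swamee-Jain: f = 0.03155
h_f = f(L/D)V²/(2g) = 0.03155·(2210/0.0981)·2.884²/(2·9.81) = 301.3 m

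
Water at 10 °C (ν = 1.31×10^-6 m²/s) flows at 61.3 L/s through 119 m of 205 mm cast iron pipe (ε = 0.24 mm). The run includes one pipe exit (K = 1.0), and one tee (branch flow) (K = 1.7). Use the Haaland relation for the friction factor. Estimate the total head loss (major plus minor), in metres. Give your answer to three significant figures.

V = 4Q/(πD²) = 1.857 m/s; V²/2g = 0.1758 m
Re = 2.91×10^5, ε/D = 0.00117 → f = 0.02124 (Haaland)
Major: h_f = f(L/D)·V²/2g = 0.02124·580.5·0.1758 = 2.167 m
Minor: ΣK = 2.70; h_m = ΣK·V²/2g = 0.4747 m
Total H_L = 2.167 + 0.4747 = 2.642 m

H_L ≈ 2.64 m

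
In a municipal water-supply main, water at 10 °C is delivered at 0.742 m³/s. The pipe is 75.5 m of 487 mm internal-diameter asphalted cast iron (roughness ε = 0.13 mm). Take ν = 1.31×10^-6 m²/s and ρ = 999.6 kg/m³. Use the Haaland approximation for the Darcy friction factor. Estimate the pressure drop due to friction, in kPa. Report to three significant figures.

V = 4Q/(πD²) = 4·0.742/(π·0.487²) = 3.983 m/s
Re = VD/ν = 3.983·0.487/1.31×10^-6 = 1.48×10^6 → turbulent
ε/D = 0.13/487 = 2.67×10^-4
Haaland: f = 0.01508
h_f = f(L/D)V²/(2g) = 0.01508·(75.5/0.487)·3.983²/(2·9.81) = 1.891 m
Δp = ρg·h_f = 999.6·9.81·1.891 = 18.54 kPa

Δp ≈ 18.5 kPa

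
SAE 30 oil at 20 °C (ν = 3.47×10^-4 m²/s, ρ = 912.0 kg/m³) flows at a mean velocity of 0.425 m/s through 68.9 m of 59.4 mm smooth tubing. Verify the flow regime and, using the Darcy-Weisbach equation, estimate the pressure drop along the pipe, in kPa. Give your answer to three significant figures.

Re = VD/ν = 0.425·0.05940/3.47×10^-4 = 72.8 → laminar (Re < 2300)
f = 64/Re = 0.8797
h_f = f(L/D)V²/(2g) = 0.8797·(68.9/0.05940)·0.425²/(2·9.81) = 9.394 m
Δp = ρg·h_f = 912.0·9.81·9.394 = 84.04 kPa

Δp ≈ 84.0 kPa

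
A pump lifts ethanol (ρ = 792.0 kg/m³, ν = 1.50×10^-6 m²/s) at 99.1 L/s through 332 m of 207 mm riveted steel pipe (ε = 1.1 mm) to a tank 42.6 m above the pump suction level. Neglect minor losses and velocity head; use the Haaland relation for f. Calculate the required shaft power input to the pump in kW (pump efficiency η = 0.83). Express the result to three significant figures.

P_shaft ≈ 60.0 kW

V = 4Q/(πD²) = 2.945 m/s; Re = 4.06×10^5; ε/D = 0.00531; f = 0.03120
h_f = f(L/D)V²/2g = 22.12 m
Total head H = z + h_f = 42.6 + 22.12 = 64.72 m
P_hyd = ρgQH = 792.0·9.81·0.0991·64.72 = 49.83 kW
P_shaft = P_hyd/η = 49.83/0.83 = 60.04 kW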